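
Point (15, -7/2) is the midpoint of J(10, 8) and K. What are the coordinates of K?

Using the midpoint formula: M = ((x1 + x2)/2, (y1 + y2)/2)
We know M = (15, -7/2) and J = (10, 8)
For x: 15 = (10 + x2)/2, so x2 = 2*15 - 10 = 20
For y: -7/2 = (8 + y2)/2, so y2 = 2*-7/2 - 8 = -15
K = (20, -15)

(20, -15)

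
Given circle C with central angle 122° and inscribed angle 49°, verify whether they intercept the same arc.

By the inscribed angle theorem, the inscribed angle for a central angle of 122° should be 122° / 2 = 61°.
The given inscribed angle is 49°, which does not equal 61°.
Therefore, no, they do not correspond to the same arc.

No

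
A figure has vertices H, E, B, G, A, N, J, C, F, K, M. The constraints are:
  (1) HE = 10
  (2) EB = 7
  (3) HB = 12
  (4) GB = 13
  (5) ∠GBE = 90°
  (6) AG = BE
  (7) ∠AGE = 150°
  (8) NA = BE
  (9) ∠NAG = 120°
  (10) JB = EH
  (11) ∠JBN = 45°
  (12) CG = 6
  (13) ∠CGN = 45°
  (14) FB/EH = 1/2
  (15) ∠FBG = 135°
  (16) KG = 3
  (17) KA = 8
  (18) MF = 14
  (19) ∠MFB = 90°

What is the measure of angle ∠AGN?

From the given relations: AG = BE = 7; NA = BE = 7.
Step 1: By the law of cosines on triangle GAN: GN² = 7² + 7² − 2·7·7·cos(120°) = 147, so GN = 7·√3.
Step 2: By the inverse law of cosines on triangle AGN: cos(∠AGN) = (7² + (7·√3)² − 7²) / (2·7·7·√3) = 147/169.74 = 0.866, so ∠AGN = 30°.

Therefore, the measure of angle ∠AGN = 30°.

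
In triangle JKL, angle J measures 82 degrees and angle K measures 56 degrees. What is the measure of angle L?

The interior angles sum to 180°: angle L = 180 - 82 - 56 = 42°.
The triangle is acute (angles 82°, 56°, 42°).

42 degrees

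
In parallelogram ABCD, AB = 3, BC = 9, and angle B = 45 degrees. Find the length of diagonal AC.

Using the law of cosines:
d^2 = 3^2 + 9^2 - 2(3)(9)cos(45 degrees)
d^2 = 9 + 81 - 54*sqrt(2)/2
d^2 = 90 - 27*sqrt(2)
d = 3*sqrt(10 - 3*sqrt(2))

3*sqrt(10 - 3*sqrt(2))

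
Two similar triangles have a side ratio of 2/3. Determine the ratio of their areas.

Area scales with the square of linear dimensions. If every length is multiplied by 2/3, then the area is multiplied by (2/3)^2 = 4/9.
The area ratio is 4:9.

4:9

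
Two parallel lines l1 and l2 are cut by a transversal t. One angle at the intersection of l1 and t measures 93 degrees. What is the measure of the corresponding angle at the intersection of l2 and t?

Corresponding angles formed by parallel lines and a transversal are equal.
The given angle is 93 degrees.
The corresponding angle = 93 degrees.

93 degrees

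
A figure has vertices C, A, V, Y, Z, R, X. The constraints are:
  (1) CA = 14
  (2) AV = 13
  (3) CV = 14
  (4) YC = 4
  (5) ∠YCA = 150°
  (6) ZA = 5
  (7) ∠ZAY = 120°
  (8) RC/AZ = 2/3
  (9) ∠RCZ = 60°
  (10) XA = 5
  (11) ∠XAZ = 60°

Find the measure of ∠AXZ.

Step 1: By the law of cosines on triangle XAZ: XZ² = 5² + 5² − 2·5·5·cos(60°) = 25, so XZ = 5.
Step 2: By the inverse law of cosines on triangle AXZ: cos(∠AXZ) = (5² + 5² − 5²) / (2·5·5) = 25/50 = 0.5, so ∠AXZ = 60°.

Therefore, the measure of angle ∠AXZ = 60°.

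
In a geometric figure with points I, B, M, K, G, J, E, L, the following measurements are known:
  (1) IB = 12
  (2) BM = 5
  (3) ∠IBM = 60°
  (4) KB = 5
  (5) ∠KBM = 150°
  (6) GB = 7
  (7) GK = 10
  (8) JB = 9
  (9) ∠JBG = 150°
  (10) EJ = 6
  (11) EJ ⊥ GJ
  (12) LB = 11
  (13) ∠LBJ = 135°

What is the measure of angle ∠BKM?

Step 1: By the law of cosines on triangle KBM: KM² = 5² + 5² − 2·5·5·cos(150°) = 93.3, so KM ≈ 9.66.
Step 2: By the inverse law of cosines on triangle BKM: cos(∠BKM) = (5² + 9.66² − 5²) / (2·5·9.66) = 93.3/96.59 = 0.9659, so ∠BKM = 15°.

Therefore, the measure of angle ∠BKM = 15°.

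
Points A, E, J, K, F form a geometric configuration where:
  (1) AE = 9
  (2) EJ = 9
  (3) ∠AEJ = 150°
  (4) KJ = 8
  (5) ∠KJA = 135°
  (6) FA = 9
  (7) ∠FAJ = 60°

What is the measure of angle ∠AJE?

Step 1: By the law of cosines on triangle JEA: JA² = 9² + 9² − 2·9·9·cos(150°) = 302.3, so JA ≈ 17.39.
Step 2: By the inverse law of cosines on triangle AJE: cos(∠AJE) = (17.39² + 9² − 9²) / (2·17.39·9) = 302.3/312.96 = 0.9659, so ∠AJE = 15°.

Therefore, the measure of angle ∠AJE = 15°.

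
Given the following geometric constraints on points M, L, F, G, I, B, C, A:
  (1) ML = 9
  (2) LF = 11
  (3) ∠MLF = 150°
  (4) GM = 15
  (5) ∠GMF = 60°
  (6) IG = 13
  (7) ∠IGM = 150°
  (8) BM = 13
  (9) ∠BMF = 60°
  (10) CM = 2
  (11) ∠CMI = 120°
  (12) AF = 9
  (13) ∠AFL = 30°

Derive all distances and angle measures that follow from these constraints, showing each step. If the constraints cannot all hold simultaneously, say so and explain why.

The constraints are consistent.

Step 1: From ML = 9, LF = 11, and ∠MLF = 150°, by the law of cosines:
  MF² = ML² + LF² - 2·ML·LF·cos(150°) = 81 + 121 + 171.5 = 373.5
  MF ≈ 19.33

Step 2: From MG = 15, GI = 13, and ∠MGI = 150°, by the law of cosines:
  MI² = MG² + GI² - 2·MG·GI·cos(150°) = 225 + 169 + 337.7 = 731.7
  MI ≈ 27.05

Step 3: From LF = 11, FA = 9, and ∠LFA = 30°, by the law of cosines:
  LA² = LF² + FA² - 2·LF·FA·cos(30°) = 121 + 81 - 171.5 = 30.53
  LA ≈ 5.53

Step 4: From FM = 19.33, MG = 15, and ∠FMG = 60°, by the law of cosines:
  FG² = FM² + MG² - 2·FM·MG·cos(60°) = 373.5 + 225 - 289.9 = 308.6
  FG ≈ 17.57

Step 5: From FM = 19.33, MB = 13, and ∠FMB = 60°, by the law of cosines:
  FB² = FM² + MB² - 2·FM·MB·cos(60°) = 373.5 + 169 - 251.2 = 291.2
  FB ≈ 17.07

Step 6: From IM = 27.05, MC = 2, and ∠IMC = 120°, by the law of cosines:
  IC² = IM² + MC² - 2·IM·MC·cos(120°) = 731.7 + 4 + 54.1 = 789.9
  IC ≈ 28.1

Step 7: From MF = 19.33, ML = 9, FL = 11, by the inverse law of cosines:
  cos(∠FML) = (MF² + ML² - FL²) / (2·MF·ML)
  ∠FML = 16.53°

Step 8: From MG = 15, MI = 27.05, GI = 13, by the inverse law of cosines:
  cos(∠GMI) = (MG² + MI² - GI²) / (2·MG·MI)
  ∠GMI = 13.9°

Step 9: From LA = 5.53, LF = 11, AF = 9, by the inverse law of cosines:
  cos(∠ALF) = (LA² + LF² - AF²) / (2·LA·LF)
  ∠ALF = 54.53°

Step 10: From FL = 11, FM = 19.33, LM = 9, by the inverse law of cosines:
  cos(∠LFM) = (FL² + FM² - LM²) / (2·FL·FM)
  ∠LFM = 13.47°

Step 11: From IG = 13, IM = 27.05, GM = 15, by the inverse law of cosines:
  cos(∠GIM) = (IG² + IM² - GM²) / (2·IG·IM)
  ∠GIM = 16.1°

Step 12: From AF = 9, AL = 5.53, FL = 11, by the inverse law of cosines:
  cos(∠FAL) = (AF² + AL² - FL²) / (2·AF·AL)
  ∠FAL = 95.47°

Step 13: From FB = 17.07, FM = 19.33, BM = 13, by the inverse law of cosines:
  cos(∠BFM) = (FB² + FM² - BM²) / (2·FB·FM)
  ∠BFM = 41.28°

Step 14: From FG = 17.57, FM = 19.33, GM = 15, by the inverse law of cosines:
  cos(∠GFM) = (FG² + FM² - GM²) / (2·FG·FM)
  ∠GFM = 47.69°

Step 15: From GF = 17.57, GM = 15, FM = 19.33, by the inverse law of cosines:
  cos(∠FGM) = (GF² + GM² - FM²) / (2·GF·GM)
  ∠FGM = 72.31°

Step 16: From IC = 28.1, IM = 27.05, CM = 2, by the inverse law of cosines:
  cos(∠CIM) = (IC² + IM² - CM²) / (2·IC·IM)
  ∠CIM = 3.53°

Step 17: From BF = 17.07, BM = 13, FM = 19.33, by the inverse law of cosines:
  cos(∠FBM) = (BF² + BM² - FM²) / (2·BF·BM)
  ∠FBM = 78.72°

Step 18: From CI = 28.1, CM = 2, IM = 27.05, by the inverse law of cosines:
  cos(∠ICM) = (CI² + CM² - IM²) / (2·CI·CM)
  ∠ICM = 56.47°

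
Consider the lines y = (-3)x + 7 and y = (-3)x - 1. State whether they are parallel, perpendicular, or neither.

Slope of line 1: m1 = -3
Slope of line 2: m2 = -3
Since m1 = m2 = -3, the lines are parallel.

Parallel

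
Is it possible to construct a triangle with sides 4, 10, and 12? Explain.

Sort the sides: 4, 10, 12.
It suffices to check that the sum of the two smallest exceeds the largest:
4 + 10 = 14 > 12. ✓
Yes, a valid triangle can be formed.

Yes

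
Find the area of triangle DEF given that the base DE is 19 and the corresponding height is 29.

Area = (1/2) * base * height
Area = (1/2) * 19 * 29
Area = 551/2

551/2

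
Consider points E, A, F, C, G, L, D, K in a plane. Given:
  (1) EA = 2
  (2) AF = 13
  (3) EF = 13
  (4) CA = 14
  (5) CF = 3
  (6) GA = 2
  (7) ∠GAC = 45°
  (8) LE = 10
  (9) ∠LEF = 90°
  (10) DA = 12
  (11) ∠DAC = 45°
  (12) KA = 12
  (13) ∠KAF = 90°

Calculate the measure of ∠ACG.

Step 1: By the law of cosines on triangle CAG: CG² = 14² + 2² − 2·14·2·cos(45°) = 160.4, so CG ≈ 12.66.
Step 2: By the inverse law of cosines on triangle ACG: cos(∠ACG) = (14² + 12.66² − 2²) / (2·14·12.66) = 352.4/354.62 = 0.9937, so ∠ACG = 6.41°.

Therefore, the measure of angle ∠ACG = 6.41°.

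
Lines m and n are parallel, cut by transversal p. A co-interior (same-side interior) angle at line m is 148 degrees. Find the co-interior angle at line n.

Co-interior angles sum to 180: 180 - 148 = 32 degrees.

32 degrees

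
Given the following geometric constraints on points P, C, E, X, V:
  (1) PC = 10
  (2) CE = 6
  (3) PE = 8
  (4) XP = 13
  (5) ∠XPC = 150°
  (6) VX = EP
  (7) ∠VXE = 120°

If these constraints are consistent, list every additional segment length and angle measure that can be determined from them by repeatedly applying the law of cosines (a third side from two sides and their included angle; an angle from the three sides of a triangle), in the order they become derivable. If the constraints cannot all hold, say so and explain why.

The constraints are consistent. Derivable facts, in order:
After 1 step:
- CX ≈ 22.23
- ∠CEP = 90°
- ∠CPE = 36.87°
- ∠ECP = 53.13°
After 2 steps:
- ∠CXP = 13°
- ∠PCX = 17°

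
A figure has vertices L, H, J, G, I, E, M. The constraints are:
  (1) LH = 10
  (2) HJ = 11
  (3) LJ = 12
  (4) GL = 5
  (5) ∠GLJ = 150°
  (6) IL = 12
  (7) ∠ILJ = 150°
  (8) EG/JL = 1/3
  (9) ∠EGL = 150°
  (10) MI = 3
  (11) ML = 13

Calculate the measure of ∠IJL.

Step 1: By the law of cosines on triangle JLI: JI² = 12² + 12² − 2·12·12·cos(150°) = 537.42, so JI ≈ 23.18.
Step 2: By the inverse law of cosines on triangle IJL: cos(∠IJL) = (23.18² + 12² − 12²) / (2·23.18·12) = 537.42/556.37 = 0.9659, so ∠IJL = 15°.

Therefore, the measure of angle ∠IJL = 15°.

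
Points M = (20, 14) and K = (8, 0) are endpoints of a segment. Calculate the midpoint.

The midpoint is the point halfway along the segment.
Move half the horizontal distance: 20 + (8 - 20)/2 = 20 + -12/2 = 14
Move half the vertical distance: 14 + (0 - 14)/2 = 14 + -14/2 = 7
Midpoint = (14, 7)

(14, 7)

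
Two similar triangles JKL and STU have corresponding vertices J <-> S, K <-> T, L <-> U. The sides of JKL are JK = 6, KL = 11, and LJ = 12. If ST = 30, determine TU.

Similar triangles have proportional sides. Setting up the proportion:
ST / JK = TU / KL
30 / 6 = TU / 11
TU = 11 * 30 / 6 = 55.

55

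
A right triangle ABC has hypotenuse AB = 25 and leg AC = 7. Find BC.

By the Pythagorean theorem: BC^2 = AB^2 - AC^2
BC^2 = 25^2 - 7^2 = 625 - 49 = 576
BC = sqrt(576) = 24

24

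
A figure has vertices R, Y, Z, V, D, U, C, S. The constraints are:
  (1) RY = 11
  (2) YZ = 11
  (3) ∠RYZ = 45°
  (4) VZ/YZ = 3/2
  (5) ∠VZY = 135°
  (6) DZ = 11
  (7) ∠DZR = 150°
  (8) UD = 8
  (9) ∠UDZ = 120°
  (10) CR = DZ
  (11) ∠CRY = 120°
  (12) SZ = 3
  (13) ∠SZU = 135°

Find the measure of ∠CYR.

From the given relations: CR = DZ = 11.
Step 1: By the law of cosines on triangle YRC: YC² = 11² + 11² − 2·11·11·cos(120°) = 363, so YC = 11·√3.
Step 2: By the inverse law of cosines on triangle CYR: cos(∠CYR) = ((11·√3)² + 11² − 11²) / (2·11·√3·11) = 363/419.16 = 0.866, so ∠CYR = 30°.

Therefore, the measure of angle ∠CYR = 30°.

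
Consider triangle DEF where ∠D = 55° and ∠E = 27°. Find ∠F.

Let angle F = x. Then 55 + 27 + x = 180.
x = 180 - 82 = 98 degrees.

98 degrees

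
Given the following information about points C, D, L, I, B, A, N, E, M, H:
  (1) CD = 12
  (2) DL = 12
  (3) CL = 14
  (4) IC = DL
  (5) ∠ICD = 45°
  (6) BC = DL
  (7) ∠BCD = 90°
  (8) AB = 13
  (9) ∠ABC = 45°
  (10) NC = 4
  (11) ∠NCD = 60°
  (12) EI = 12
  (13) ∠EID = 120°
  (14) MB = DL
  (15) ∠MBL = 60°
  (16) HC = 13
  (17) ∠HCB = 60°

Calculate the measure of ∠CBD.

From the given relations: BC = DL = 12.
Step 1: By the law of cosines on triangle BCD: BD² = 12² + 12² − 2·12·12·cos(90°) = 288, so BD = 12·√2.
Step 2: By the inverse law of cosines on triangle CBD: cos(∠CBD) = (12² + (12·√2)² − 12²) / (2·12·12·√2) = 288/407.29 = 0.7071, so ∠CBD = 45°.

Therefore, the measure of angle ∠CBD = 45°.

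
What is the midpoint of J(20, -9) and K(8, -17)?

M = ((x₁ + x₂)/2, (y₁ + y₂)/2)
= ((20 + 8)/2, (-9 + -17)/2)
= (28/2, -26/2) = (14, -13)

(14, -13)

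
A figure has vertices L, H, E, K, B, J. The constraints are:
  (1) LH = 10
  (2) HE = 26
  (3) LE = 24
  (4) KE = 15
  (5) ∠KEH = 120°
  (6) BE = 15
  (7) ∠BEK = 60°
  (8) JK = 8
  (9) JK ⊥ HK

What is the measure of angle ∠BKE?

Step 1: By the law of cosines on triangle KEB: KB² = 15² + 15² − 2·15·15·cos(60°) = 225, so KB = 15.
Step 2: By the inverse law of cosines on triangle BKE: cos(∠BKE) = (15² + 15² − 15²) / (2·15·15) = 225/450 = 0.5, so ∠BKE = 60°.

Therefore, the measure of angle ∠BKE = 60°.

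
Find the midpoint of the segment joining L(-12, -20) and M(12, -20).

The midpoint is the point halfway along the segment.
Move half the horizontal distance: -12 + (12 - -12)/2 = -12 + 24/2 = 0
Move half the vertical distance: -20 + (-20 - -20)/2 = -20 + 0/2 = -20
Midpoint = (0, -20)

(0, -20)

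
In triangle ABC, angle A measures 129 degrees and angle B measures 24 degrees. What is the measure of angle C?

Let angle C = x. Then 129 + 24 + x = 180.
x = 180 - 153 = 27 degrees.

27 degrees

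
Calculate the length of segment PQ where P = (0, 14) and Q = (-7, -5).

d = sqrt((-7 - 0)^2 + (-5 - 14)^2)
d = sqrt(-7^2 + -19^2)
d = sqrt(49 + 361)
d = sqrt(410)

sqrt(410)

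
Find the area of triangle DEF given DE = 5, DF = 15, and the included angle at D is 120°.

Area = (1/2) * DE * DF * sin(D)
Area = (1/2) * 5 * 15 * sin(120°)
Area = (1/2) * 5 * 15 * sqrt(3)/2
Area = 75*sqrt(3)/4

75*sqrt(3)/4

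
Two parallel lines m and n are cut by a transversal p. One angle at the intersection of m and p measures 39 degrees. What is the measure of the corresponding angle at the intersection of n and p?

When a transversal crosses parallel lines, angles in the same position at each intersection are called corresponding angles.
These are always equal, so the answer is 39 degrees.

39 degrees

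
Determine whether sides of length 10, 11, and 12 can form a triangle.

Yes.
The triangle inequality requires that the sum of any two sides exceeds the third.
Here 10 + 11 = 21 > 12, so the condition is met.

Yes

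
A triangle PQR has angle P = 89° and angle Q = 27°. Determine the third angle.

Let angle R = x. Then 89 + 27 + x = 180.
x = 180 - 116 = 64 degrees.

64 degrees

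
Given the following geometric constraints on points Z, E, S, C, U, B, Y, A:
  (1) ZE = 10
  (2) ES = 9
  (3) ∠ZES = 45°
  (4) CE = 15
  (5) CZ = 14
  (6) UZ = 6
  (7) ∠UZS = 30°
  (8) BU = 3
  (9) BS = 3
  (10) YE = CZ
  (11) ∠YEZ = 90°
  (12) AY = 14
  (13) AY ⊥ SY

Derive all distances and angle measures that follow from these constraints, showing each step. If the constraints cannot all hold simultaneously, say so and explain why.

The constraints are consistent.

From the given relations:
  YE = CZ = 14

Step 1: From ZE = 10, ES = 9, and ∠ZES = 45°, by the law of cosines:
  ZS² = ZE² + ES² - 2·ZE·ES·cos(45°) = 100 + 81 - 127.3 = 53.72
  ZS ≈ 7.33

Step 2: From ZE = 10, EY = 14, and ∠ZEY = 90°, by the law of cosines:
  ZY² = ZE² + EY² - 2·ZE·EY·cos(90°) = 100 + 196 - 0 = 296
  ZY = 2·√74

Step 3: From ZC = 14, ZE = 10, CE = 15, by the inverse law of cosines:
  cos(∠CZE) = (ZC² + ZE² - CE²) / (2·ZC·ZE)
  ∠CZE = 75.31°

Step 4: From EC = 15, EZ = 10, CZ = 14, by the inverse law of cosines:
  cos(∠CEZ) = (EC² + EZ² - CZ²) / (2·EC·EZ)
  ∠CEZ = 64.53°

Step 5: From CE = 15, CZ = 14, EZ = 10, by the inverse law of cosines:
  cos(∠ECZ) = (CE² + CZ² - EZ²) / (2·CE·CZ)
  ∠ECZ = 40.16°

Step 6: From SZ = 7.33, ZU = 6, and ∠SZU = 30°, by the law of cosines:
  SU² = SZ² + ZU² - 2·SZ·ZU·cos(30°) = 53.72 + 36 - 76.17 = 13.55
  SU ≈ 3.68

Step 7: From ZE = 10, ZS = 7.33, ES = 9, by the inverse law of cosines:
  cos(∠EZS) = (ZE² + ZS² - ES²) / (2·ZE·ZS)
  ∠EZS = 60.26°

Step 8: From ZE = 10, ZY = 2·√74, EY = 14, by the inverse law of cosines:
  cos(∠EZY) = (ZE² + ZY² - EY²) / (2·ZE·ZY)
  ∠EZY = 54.46°

Step 9: From SE = 9, SZ = 7.33, EZ = 10, by the inverse law of cosines:
  cos(∠ESZ) = (SE² + SZ² - EZ²) / (2·SE·SZ)
  ∠ESZ = 74.74°

Step 10: From YE = 14, YZ = 2·√74, EZ = 10, by the inverse law of cosines:
  cos(∠EYZ) = (YE² + YZ² - EZ²) / (2·YE·YZ)
  ∠EYZ = 35.54°

Step 11: From SB = 3, SU = 3.68, BU = 3, by the inverse law of cosines:
  cos(∠BSU) = (SB² + SU² - BU²) / (2·SB·SU)
  ∠BSU = 52.16°

Step 12: From SU = 3.68, SZ = 7.33, UZ = 6, by the inverse law of cosines:
  cos(∠USZ) = (SU² + SZ² - UZ²) / (2·SU·SZ)
  ∠USZ = 54.58°

Step 13: From UB = 3, US = 3.68, BS = 3, by the inverse law of cosines:
  cos(∠BUS) = (UB² + US² - BS²) / (2·UB·US)
  ∠BUS = 52.16°

Step 14: From US = 3.68, UZ = 6, SZ = 7.33, by the inverse law of cosines:
  cos(∠SUZ) = (US² + UZ² - SZ²) / (2·US·UZ)
  ∠SUZ = 95.42°

Step 15: From BS = 3, BU = 3, SU = 3.68, by the inverse law of cosines:
  cos(∠SBU) = (BS² + BU² - SU²) / (2·BS·BU)
  ∠SBU = 75.69°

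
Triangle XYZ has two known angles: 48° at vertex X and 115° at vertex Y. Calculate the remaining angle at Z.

The interior angles sum to 180°: angle Z = 180 - 48 - 115 = 17°.
The triangle is obtuse (angles 48°, 115°, 17°).

17 degrees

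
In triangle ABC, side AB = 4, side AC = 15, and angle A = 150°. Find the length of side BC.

When two sides and the included angle are known, the law of cosines gives the third side.
c^2 = a^2 + b^2 - 2ab cos(C) generalizes the Pythagorean theorem to non-right triangles.
Here: BC^2 = 16 + 225 - 120*(-sqrt(3)/2) = 60*sqrt(3) + 241
BC = sqrt(60*sqrt(3) + 241)

sqrt(60*sqrt(3) + 241)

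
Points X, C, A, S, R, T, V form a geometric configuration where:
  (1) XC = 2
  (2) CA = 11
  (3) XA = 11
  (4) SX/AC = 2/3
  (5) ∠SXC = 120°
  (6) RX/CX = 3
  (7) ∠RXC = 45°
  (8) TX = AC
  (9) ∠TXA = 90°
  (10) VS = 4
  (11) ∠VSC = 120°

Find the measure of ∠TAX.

From the given relations: TX = AC = 11.
Step 1: By the law of cosines on triangle AXT: AT² = 11² + 11² − 2·11·11·cos(90°) = 242, so AT = 11·√2.
Step 2: By the inverse law of cosines on triangle TAX: cos(∠TAX) = ((11·√2)² + 11² − 11²) / (2·11·√2·11) = 242/342.24 = 0.7071, so ∠TAX = 45°.

Therefore, the measure of angle ∠TAX = 45°.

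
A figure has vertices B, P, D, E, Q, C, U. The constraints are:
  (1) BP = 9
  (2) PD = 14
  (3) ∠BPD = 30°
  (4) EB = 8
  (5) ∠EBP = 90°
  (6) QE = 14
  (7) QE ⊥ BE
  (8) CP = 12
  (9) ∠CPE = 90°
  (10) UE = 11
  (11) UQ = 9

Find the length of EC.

Step 1: By the law of cosines on triangle EBP: EP² = 8² + 9² − 2·8·9·cos(90°) = 145, so EP = √145.
Step 2: By the law of cosines on triangle EPC: EC² = √145² + 12² − 2·√145·12·cos(90°) = 289, so EC = 17.

Therefore, the length of EC = 17.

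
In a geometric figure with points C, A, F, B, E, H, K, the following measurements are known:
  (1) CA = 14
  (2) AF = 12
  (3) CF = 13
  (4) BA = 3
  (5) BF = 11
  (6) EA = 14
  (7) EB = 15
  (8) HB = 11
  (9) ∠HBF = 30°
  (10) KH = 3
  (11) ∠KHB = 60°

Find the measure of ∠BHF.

Step 1: By the law of cosines on triangle HBF: HF² = 11² + 11² − 2·11·11·cos(30°) = 32.42, so HF ≈ 5.69.
Step 2: By the inverse law of cosines on triangle BHF: cos(∠BHF) = (11² + 5.69² − 11²) / (2·11·5.69) = 32.42/125.27 = 0.2588, so ∠BHF = 75°.

Therefore, the measure of angle ∠BHF = 75°.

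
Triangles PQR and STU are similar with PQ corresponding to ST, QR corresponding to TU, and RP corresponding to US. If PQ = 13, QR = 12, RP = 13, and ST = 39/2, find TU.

Similar triangles have proportional sides. Setting up the proportion:
ST / PQ = TU / QR
39/2 / 13 = TU / 12
TU = 12 * 39/2 / 13 = 18.

18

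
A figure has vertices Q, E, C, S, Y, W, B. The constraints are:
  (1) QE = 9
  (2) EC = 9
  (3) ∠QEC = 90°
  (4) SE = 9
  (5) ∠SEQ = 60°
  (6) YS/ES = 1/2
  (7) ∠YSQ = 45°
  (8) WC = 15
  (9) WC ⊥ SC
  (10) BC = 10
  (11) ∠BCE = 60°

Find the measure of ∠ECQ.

Step 1: By the law of cosines on triangle CEQ: CQ² = 9² + 9² − 2·9·9·cos(90°) = 162, so CQ = 9·√2.
Step 2: By the inverse law of cosines on triangle ECQ: cos(∠ECQ) = (9² + (9·√2)² − 9²) / (2·9·9·√2) = 162/229.1 = 0.7071, so ∠ECQ = 45°.

Therefore, the measure of angle ∠ECQ = 45°.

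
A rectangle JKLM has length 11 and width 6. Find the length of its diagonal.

Using the Pythagorean theorem:
d² = 11² + 6² = 121 + 36 = 157
d = sqrt(157)

sqrt(157)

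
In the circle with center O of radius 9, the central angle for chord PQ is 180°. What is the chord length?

Drop a perpendicular from the center to the chord, bisecting both the chord and the central angle.
Each half-chord = r sin(θ/2) = 9 sin(90°).
The full chord = 2 × 9 × sin(90°) = 18.

18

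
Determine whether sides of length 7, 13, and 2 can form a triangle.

No.
The triangle inequality is violated: 7 + 2 = 9 ≤ 13.
These lengths cannot form a triangle.

No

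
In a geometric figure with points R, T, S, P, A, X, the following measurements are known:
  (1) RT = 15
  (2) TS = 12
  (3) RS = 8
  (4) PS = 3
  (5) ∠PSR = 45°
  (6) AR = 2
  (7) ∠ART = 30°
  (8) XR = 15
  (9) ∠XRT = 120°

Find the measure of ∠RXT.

Step 1: By the law of cosines on triangle XRT: XT² = 15² + 15² − 2·15·15·cos(120°) = 675, so XT = 15·√3.
Step 2: By the inverse law of cosines on triangle RXT: cos(∠RXT) = (15² + (15·√3)² − 15²) / (2·15·15·√3) = 675/779.42 = 0.866, so ∠RXT = 30°.

Therefore, the measure of angle ∠RXT = 30°.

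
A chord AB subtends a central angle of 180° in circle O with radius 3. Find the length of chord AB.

Chord = 2(3) sin(90°) = 6

6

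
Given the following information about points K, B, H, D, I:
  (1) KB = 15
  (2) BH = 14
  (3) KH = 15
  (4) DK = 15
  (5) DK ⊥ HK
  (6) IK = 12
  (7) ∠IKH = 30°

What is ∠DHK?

Step 1: By the law of cosines on triangle HKD: HD² = 15² + 15² − 2·15·15·cos(90°) = 450, so HD = 15·√2.
Step 2: By the inverse law of cosines on triangle DHK: cos(∠DHK) = ((15·√2)² + 15² − 15²) / (2·15·√2·15) = 450/636.4 = 0.7071, so ∠DHK = 45°.

Therefore, the measure of angle ∠DHK = 45°.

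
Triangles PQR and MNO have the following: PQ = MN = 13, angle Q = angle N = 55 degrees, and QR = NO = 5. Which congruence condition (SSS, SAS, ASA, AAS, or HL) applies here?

The given information matches SAS: Two pairs of corresponding sides and the included angle are equal (Side-Angle-Side).

SAS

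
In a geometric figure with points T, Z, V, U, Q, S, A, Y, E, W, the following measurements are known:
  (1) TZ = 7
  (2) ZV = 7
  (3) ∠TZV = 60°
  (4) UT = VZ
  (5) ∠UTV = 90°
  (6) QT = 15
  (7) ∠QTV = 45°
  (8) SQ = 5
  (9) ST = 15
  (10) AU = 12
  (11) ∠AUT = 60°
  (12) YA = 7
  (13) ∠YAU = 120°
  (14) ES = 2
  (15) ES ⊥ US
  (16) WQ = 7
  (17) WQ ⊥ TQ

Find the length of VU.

From the given relations: UT = VZ = 7.
Step 1: By the law of cosines on triangle VZT: VT² = 7² + 7² − 2·7·7·cos(60°) = 49, so VT = 7.
Step 2: By the law of cosines on triangle VTU: VU² = 7² + 7² − 2·7·7·cos(90°) = 98, so VU = 7·√2.

Therefore, the length of VU = 7·√2.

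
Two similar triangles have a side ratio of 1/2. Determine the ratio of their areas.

The ratio of areas of similar triangles equals the square of the side ratio.
Side ratio = 1:2
Area ratio = (1/2)^2 = 1/4 = 1:4

1:4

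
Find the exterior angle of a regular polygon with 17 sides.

Each exterior angle of a regular n-gon is 360 / n.
For n = 17: 360 / 17 = 360/17 degrees.

360/17 degrees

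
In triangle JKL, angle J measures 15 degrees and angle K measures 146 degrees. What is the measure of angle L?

The interior angles sum to 180°: angle L = 180 - 15 - 146 = 19°.
The triangle is obtuse (angles 15°, 146°, 19°).

19 degrees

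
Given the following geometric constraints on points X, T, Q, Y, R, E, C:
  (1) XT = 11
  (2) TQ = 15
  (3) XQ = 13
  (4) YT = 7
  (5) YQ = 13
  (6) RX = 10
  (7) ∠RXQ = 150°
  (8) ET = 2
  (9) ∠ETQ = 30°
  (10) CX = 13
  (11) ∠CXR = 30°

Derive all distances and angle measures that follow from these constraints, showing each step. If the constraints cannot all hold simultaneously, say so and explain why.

The constraints are consistent.

Step 1: From QX = 13, XR = 10, and ∠QXR = 150°, by the law of cosines:
  QR² = QX² + XR² - 2·QX·XR·cos(150°) = 169 + 100 + 225.2 = 494.2
  QR ≈ 22.23

Step 2: From QT = 15, TE = 2, and ∠QTE = 30°, by the law of cosines:
  QE² = QT² + TE² - 2·QT·TE·cos(30°) = 225 + 4 - 51.96 = 177
  QE ≈ 13.31

Step 3: From RX = 10, XC = 13, and ∠RXC = 30°, by the law of cosines:
  RC² = RX² + XC² - 2·RX·XC·cos(30°) = 100 + 169 - 225.2 = 43.83
  RC ≈ 6.62

Step 4: From XQ = 13, XT = 11, QT = 15, by the inverse law of cosines:
  cos(∠QXT) = (XQ² + XT² - QT²) / (2·XQ·XT)
  ∠QXT = 76.86°

Step 5: From TQ = 15, TX = 11, QX = 13, by the inverse law of cosines:
  cos(∠QTX) = (TQ² + TX² - QX²) / (2·TQ·TX)
  ∠QTX = 57.56°

Step 6: From TQ = 15, TY = 7, QY = 13, by the inverse law of cosines:
  cos(∠QTY) = (TQ² + TY² - QY²) / (2·TQ·TY)
  ∠QTY = 60°

Step 7: From QT = 15, QX = 13, TX = 11, by the inverse law of cosines:
  cos(∠TQX) = (QT² + QX² - TX²) / (2·QT·QX)
  ∠TQX = 45.57°

Step 8: From QT = 15, QY = 13, TY = 7, by the inverse law of cosines:
  cos(∠TQY) = (QT² + QY² - TY²) / (2·QT·QY)
  ∠TQY = 27.8°

Step 9: From YQ = 13, YT = 7, QT = 15, by the inverse law of cosines:
  cos(∠QYT) = (YQ² + YT² - QT²) / (2·YQ·YT)
  ∠QYT = 92.2°

Step 10: From QE = 13.31, QT = 15, ET = 2, by the inverse law of cosines:
  cos(∠EQT) = (QE² + QT² - ET²) / (2·QE·QT)
  ∠EQT = 4.31°

Step 11: From QR = 22.23, QX = 13, RX = 10, by the inverse law of cosines:
  cos(∠RQX) = (QR² + QX² - RX²) / (2·QR·QX)
  ∠RQX = 13°

Step 12: From RC = 6.62, RX = 10, CX = 13, by the inverse law of cosines:
  cos(∠CRX) = (RC² + RX² - CX²) / (2·RC·RX)
  ∠CRX = 100.96°

Step 13: From RQ = 22.23, RX = 10, QX = 13, by the inverse law of cosines:
  cos(∠QRX) = (RQ² + RX² - QX²) / (2·RQ·RX)
  ∠QRX = 17°

Step 14: From EQ = 13.31, ET = 2, QT = 15, by the inverse law of cosines:
  cos(∠QET) = (EQ² + ET² - QT²) / (2·EQ·ET)
  ∠QET = 145.69°

Step 15: From CR = 6.62, CX = 13, RX = 10, by the inverse law of cosines:
  cos(∠RCX) = (CR² + CX² - RX²) / (2·CR·CX)
  ∠RCX = 49.04°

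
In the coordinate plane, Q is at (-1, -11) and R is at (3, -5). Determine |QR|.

d = sqrt((4)^2 + (6)^2) = sqrt(52) = 2*sqrt(13)

2*sqrt(13)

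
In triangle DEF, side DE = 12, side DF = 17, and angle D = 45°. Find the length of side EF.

By the law of cosines: EF^2 = DE^2 + DF^2 - 2*DE*DF*cos(D)
EF^2 = 12^2 + 17^2 - 2*12*17*cos(45°)
EF^2 = 144 + 289 - 408*(sqrt(2)/2)
EF^2 = 433 - 204*sqrt(2)
EF = sqrt(433 - 204*sqrt(2))

sqrt(433 - 204*sqrt(2))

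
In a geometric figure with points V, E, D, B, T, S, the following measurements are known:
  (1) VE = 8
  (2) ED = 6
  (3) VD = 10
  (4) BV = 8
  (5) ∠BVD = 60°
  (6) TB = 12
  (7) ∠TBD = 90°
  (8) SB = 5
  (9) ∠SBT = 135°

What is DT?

Step 1: By the law of cosines on triangle BVD: BD² = 8² + 10² − 2·8·10·cos(60°) = 84, so BD = 2·√21.
Step 2: By the law of cosines on triangle DBT: DT² = (2·√21)² + 12² − 2·2·√21·12·cos(90°) = 228, so DT = 2·√57.

Therefore, the length of DT = 2·√57.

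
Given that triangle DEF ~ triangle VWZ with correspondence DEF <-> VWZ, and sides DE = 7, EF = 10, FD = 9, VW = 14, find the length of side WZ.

Since the triangles are similar, the ratio of corresponding sides is constant.
Scale factor k = VW / DE = 14 / 7 = 2
WZ = k * EF = 2 * 10 = 20

20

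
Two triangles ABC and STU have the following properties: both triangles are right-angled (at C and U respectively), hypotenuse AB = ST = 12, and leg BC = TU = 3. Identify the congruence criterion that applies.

Consider the given information: both triangles are right-angled (at C and U respectively), hypotenuse AB = ST = 12, and leg BC = TU = 3
This is not SSS or AAS: SSS requires all three pairs of sides, but we don't have that. AAS requires two angles and a non-included side.
The correct criterion is HL. The hypotenuse and one leg of two right triangles are equal (Hypotenuse-Leg).

HL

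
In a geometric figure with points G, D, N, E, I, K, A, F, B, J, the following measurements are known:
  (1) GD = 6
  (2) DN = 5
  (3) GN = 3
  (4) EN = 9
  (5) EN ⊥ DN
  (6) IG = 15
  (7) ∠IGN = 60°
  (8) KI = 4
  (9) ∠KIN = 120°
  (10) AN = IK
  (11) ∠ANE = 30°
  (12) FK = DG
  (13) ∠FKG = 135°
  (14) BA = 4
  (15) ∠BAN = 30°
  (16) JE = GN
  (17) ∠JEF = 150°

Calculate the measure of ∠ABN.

From the given relations: AN = IK = 4.
Step 1: By the law of cosines on triangle BAN: BN² = 4² + 4² − 2·4·4·cos(30°) = 4.29, so BN ≈ 2.07.
Step 2: By the inverse law of cosines on triangle ABN: cos(∠ABN) = (4² + 2.07² − 4²) / (2·4·2.07) = 4.29/16.56 = 0.2588, so ∠ABN = 75°.

Therefore, the measure of angle ∠ABN = 75°.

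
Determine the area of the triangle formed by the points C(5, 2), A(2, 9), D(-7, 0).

Using the Shoelace formula for a triangle:
Area = (1/2)|x0(y1 - y2) + x1(y2 - y0) + x2(y0 - y1)|
Area = (1/2)|5(9 - 0) + 2(0 - 2) + -7(2 - 9)|
Area = (1/2)|45 + -4 + 49|
Area = (1/2)|90|
Area = (1/2)(90)
Area = 45

45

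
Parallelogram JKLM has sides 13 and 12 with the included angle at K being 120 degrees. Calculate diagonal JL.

The diagonal of a parallelogram can be found by treating two adjacent sides and the diagonal as a triangle.
Applying the law of cosines with sides 13, 12 and included angle 120°:
d^2 = 169 + 144 - 312*cos(120°) = 469
d = sqrt(469)

sqrt(469)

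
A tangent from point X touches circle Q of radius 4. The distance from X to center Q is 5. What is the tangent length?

The tangent, radius, and line from the external point to the center form a right triangle.
The right angle is where the tangent meets the radius.
By the Pythagorean theorem: tangent² + 4² = 5²
tangent² = 25 - 16 = 9
tangent = 3

3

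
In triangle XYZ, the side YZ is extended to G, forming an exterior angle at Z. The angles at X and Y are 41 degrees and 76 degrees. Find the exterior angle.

Exterior angle = 41 + 76 = 117 degrees (exterior angle theorem).

117 degrees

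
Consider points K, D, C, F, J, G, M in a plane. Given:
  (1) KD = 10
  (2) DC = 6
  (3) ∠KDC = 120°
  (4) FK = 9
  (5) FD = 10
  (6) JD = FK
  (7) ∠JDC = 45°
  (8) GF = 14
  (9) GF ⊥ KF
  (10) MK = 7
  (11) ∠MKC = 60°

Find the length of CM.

Step 1: By the law of cosines on triangle CDK: CK² = 6² + 10² − 2·6·10·cos(120°) = 196, so CK = 14.
Step 2: By the law of cosines on triangle CKM: CM² = 14² + 7² − 2·14·7·cos(60°) = 147, so CM = 7·√3.

Therefore, the length of CM = 7·√3.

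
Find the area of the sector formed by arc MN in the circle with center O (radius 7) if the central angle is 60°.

Sector area = π(7²)(1/6) = 49*pi/6

49*pi/6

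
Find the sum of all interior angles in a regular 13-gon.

The sum of interior angles of an n-sided polygon is (n - 2) * 180.
For n = 13: (13 - 2) * 180 = 11 * 180 = 1980 degrees.

1980 degrees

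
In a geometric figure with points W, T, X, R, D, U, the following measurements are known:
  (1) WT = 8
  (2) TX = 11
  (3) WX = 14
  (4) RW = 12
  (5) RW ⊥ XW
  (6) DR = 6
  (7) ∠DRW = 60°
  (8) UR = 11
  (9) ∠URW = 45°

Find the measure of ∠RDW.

Step 1: By the law of cosines on triangle DRW: DW² = 6² + 12² − 2·6·12·cos(60°) = 108, so DW = 6·√3.
Step 2: By the inverse law of cosines on triangle RDW: cos(∠RDW) = (6² + (6·√3)² − 12²) / (2·6·6·√3) = 0/124.71 = 0, so ∠RDW = 90°.

Therefore, the measure of angle ∠RDW = 90°.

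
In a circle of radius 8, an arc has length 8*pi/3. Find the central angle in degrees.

The full circumference is 2πr = 16*pi.
The arc is 8*pi/3 / 16*pi = 1/6 of the full circle.
So the central angle = 1/6 × 360° = 60°.

60°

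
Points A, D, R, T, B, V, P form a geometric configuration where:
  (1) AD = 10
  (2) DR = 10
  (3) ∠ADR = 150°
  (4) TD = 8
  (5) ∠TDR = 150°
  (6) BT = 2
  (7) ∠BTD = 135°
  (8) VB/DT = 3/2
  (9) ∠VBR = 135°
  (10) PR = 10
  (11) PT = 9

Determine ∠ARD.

Step 1: By the law of cosines on triangle RDA: RA² = 10² + 10² − 2·10·10·cos(150°) = 373.21, so RA ≈ 19.32.
Step 2: By the inverse law of cosines on triangle ARD: cos(∠ARD) = (19.32² + 10² − 10²) / (2·19.32·10) = 373.21/386.37 = 0.9659, so ∠ARD = 15°.

Therefore, the measure of angle ∠ARD = 15°.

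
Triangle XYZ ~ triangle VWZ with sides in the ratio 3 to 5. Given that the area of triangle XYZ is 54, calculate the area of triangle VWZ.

Area ratio = (3/5)^2 = 9/25. Area of VWZ = 54 * 25/9 = 150.

150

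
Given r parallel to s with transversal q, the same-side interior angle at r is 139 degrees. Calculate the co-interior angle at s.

Co-interior angles (same-side interior) formed by parallel lines and a transversal are supplementary (sum to 180 degrees).
The given angle is 139 degrees.
The co-interior angle = 180 - 139 = 41 degrees.

41 degrees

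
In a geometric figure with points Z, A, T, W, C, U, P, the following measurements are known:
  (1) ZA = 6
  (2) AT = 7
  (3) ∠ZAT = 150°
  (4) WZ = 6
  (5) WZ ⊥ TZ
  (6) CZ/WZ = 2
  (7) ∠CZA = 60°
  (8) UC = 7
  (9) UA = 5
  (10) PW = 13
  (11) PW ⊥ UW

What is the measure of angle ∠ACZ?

From the given relations: CZ = 2·WZ = 2·6 = 12.
Step 1: By the law of cosines on triangle CZA: CA² = 12² + 6² − 2·12·6·cos(60°) = 108, so CA = 6·√3.
Step 2: By the inverse law of cosines on triangle ACZ: cos(∠ACZ) = ((6·√3)² + 12² − 6²) / (2·6·√3·12) = 216/249.42 = 0.866, so ∠ACZ = 30°.

Therefore, the measure of angle ∠ACZ = 30°.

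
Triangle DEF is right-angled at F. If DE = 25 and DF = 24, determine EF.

EF = sqrt(25^2 - 24^2) = sqrt(49) = 7

7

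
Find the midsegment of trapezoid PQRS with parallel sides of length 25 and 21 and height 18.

midsegment = (25 + 21) / 2 = 46 / 2 = 23

23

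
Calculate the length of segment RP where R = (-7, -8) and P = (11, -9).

The horizontal distance is |11 - -7| = 18 and the vertical distance is |-9 - -8| = 1.
By the Pythagorean theorem, d = sqrt(18^2 + 1^2) = sqrt(325) = 5*sqrt(13).

5*sqrt(13)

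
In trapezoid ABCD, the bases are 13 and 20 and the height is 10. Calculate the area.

Area = (13 + 20) * 10 / 2 = 330 / 2 = 165

165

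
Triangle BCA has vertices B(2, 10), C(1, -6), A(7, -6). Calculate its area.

Shoelace: Area = (1/2)|2(-6--6) + 1(-6-10) + 7(10--6)| = (1/2)(96) = 48

48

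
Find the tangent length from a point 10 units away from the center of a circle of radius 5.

Let T be the point of tangency. Then OT ⊥ AT (radius ⊥ tangent).
In right triangle OTA: OA² = OT² + AT²
10² = 5² + AT²
AT² = 75, AT = 5*sqrt(3)

5*sqrt(3)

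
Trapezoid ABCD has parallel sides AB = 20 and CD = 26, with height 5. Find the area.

A trapezoid's area equals the midsegment times the height.
The midsegment is (20 + 26) / 2 = 23.
Area = 23 * 5 = 115.

115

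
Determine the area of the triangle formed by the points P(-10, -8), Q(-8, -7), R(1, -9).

Using the Shoelace formula for a triangle:
Area = (1/2)|x0(y1 - y2) + x1(y2 - y0) + x2(y0 - y1)|
Area = (1/2)|-10(-7 - -9) + -8(-9 - -8) + 1(-8 - -7)|
Area = (1/2)|-20 + 8 + -1|
Area = (1/2)|-13|
Area = (1/2)(13)
Area = 13/2

13/2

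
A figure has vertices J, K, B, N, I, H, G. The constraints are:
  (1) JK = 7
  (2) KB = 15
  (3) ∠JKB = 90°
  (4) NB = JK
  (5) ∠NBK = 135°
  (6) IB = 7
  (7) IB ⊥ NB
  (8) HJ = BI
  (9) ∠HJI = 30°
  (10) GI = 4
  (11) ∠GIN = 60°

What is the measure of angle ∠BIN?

From the given relations: NB = JK = 7.
Step 1: By the law of cosines on triangle IBN: IN² = 7² + 7² − 2·7·7·cos(90°) = 98, so IN = 7·√2.
Step 2: By the inverse law of cosines on triangle BIN: cos(∠BIN) = (7² + (7·√2)² − 7²) / (2·7·7·√2) = 98/138.59 = 0.7071, so ∠BIN = 45°.

Therefore, the measure of angle ∠BIN = 45°.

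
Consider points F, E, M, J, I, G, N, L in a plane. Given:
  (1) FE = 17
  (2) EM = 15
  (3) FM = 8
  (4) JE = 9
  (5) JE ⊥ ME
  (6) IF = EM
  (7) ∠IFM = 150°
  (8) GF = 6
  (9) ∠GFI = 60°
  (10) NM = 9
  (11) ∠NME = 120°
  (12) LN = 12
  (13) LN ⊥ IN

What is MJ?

Step 1: By the law of cosines on triangle MEJ: MJ² = 15² + 9² − 2·15·9·cos(90°) = 306, so MJ = 3·√34.

Therefore, the length of MJ = 3·√34.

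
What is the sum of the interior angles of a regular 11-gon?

The sum of interior angles of an n-sided polygon is (n - 2) * 180.
For n = 11: (11 - 2) * 180 = 9 * 180 = 1620 degrees.

1620 degrees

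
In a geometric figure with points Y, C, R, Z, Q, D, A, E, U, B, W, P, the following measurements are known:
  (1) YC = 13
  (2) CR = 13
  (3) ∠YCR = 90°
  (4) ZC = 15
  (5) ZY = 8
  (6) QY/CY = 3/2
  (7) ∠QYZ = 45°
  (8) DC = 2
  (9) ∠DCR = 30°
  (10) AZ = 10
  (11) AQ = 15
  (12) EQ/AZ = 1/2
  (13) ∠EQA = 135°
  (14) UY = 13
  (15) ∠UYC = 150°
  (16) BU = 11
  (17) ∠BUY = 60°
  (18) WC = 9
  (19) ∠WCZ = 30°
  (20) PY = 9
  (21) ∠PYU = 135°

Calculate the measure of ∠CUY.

Step 1: By the law of cosines on triangle UYC: UC² = 13² + 13² − 2·13·13·cos(150°) = 630.72, so UC ≈ 25.11.
Step 2: By the inverse law of cosines on triangle CUY: cos(∠CUY) = (25.11² + 13² − 13²) / (2·25.11·13) = 630.72/652.97 = 0.9659, so ∠CUY = 15°.

Therefore, the measure of angle ∠CUY = 15°.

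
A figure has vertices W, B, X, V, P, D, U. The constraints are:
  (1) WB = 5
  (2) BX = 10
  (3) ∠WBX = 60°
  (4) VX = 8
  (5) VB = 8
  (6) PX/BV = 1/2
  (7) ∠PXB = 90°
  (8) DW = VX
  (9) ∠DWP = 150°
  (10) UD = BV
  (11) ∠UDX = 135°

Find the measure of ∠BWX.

Step 1: By the law of cosines on triangle WBX: WX² = 5² + 10² − 2·5·10·cos(60°) = 75, so WX = 5·√3.
Step 2: By the inverse law of cosines on triangle BWX: cos(∠BWX) = (5² + (5·√3)² − 10²) / (2·5·5·√3) = 0/86.6 = 0, so ∠BWX = 90°.

Therefore, the measure of angle ∠BWX = 90°.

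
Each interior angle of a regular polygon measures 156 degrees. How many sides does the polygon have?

Exterior angle = 180 - 156 = 24. n = 360 / 24 = 15.

15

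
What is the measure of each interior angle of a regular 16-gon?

Each interior angle of a regular n-gon is (n - 2) * 180 / n.
For n = 16: (16 - 2) * 180 / 16 = 2520/16 = 315/2 degrees.

315/2 degrees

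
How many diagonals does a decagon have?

Each of the 10 vertices connects to 7 non-adjacent vertices via diagonals.
Total connections = 10 × 7 = 70, but each diagonal is counted twice.
Number of diagonals = 70 / 2 = 35.

35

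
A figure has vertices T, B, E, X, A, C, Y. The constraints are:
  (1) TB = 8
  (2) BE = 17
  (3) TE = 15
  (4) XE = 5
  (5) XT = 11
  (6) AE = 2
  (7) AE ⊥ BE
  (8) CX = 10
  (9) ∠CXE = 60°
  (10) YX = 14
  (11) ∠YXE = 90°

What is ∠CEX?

Step 1: By the law of cosines on triangle EXC: EC² = 5² + 10² − 2·5·10·cos(60°) = 75, so EC = 5·√3.
Step 2: By the inverse law of cosines on triangle CEX: cos(∠CEX) = ((5·√3)² + 5² − 10²) / (2·5·√3·5) = 0/86.6 = 0, so ∠CEX = 90°.

Therefore, the measure of angle ∠CEX = 90°.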